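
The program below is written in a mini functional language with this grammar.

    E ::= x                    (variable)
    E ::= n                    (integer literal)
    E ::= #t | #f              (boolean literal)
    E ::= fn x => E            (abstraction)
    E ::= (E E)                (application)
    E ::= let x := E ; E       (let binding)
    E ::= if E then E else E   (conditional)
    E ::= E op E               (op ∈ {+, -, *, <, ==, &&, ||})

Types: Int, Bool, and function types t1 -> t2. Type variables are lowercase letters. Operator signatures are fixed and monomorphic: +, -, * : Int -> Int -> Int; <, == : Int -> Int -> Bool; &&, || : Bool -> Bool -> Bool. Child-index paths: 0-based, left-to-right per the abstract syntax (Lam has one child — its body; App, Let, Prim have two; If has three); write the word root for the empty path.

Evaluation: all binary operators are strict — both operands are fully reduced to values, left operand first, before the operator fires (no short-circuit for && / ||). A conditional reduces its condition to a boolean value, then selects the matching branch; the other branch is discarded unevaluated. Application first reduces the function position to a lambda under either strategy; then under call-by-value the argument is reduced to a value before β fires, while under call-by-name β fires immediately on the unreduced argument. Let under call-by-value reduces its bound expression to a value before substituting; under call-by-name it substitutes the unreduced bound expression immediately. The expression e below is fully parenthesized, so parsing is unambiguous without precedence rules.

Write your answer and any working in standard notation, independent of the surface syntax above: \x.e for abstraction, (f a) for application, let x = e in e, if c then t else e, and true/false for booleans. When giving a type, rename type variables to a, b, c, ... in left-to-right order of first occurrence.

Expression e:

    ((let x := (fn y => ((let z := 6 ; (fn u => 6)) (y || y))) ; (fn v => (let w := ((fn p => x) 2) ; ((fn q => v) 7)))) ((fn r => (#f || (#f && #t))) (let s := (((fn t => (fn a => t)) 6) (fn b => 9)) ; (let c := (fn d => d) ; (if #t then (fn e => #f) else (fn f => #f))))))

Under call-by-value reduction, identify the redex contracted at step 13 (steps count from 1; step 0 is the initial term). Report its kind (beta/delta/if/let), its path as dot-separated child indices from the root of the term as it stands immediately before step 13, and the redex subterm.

Answer: beta at root : ((\q.false) 7)

Working:
step 0: ((let x = (\y.((let z = 6 in (\u.6)) (y || y))) in (\v.(let w = ((\p.x) 2) in ((\q.v) 7)))) ((\r.(false || (false && true))) (let s = (((\t.(\a.t)) 6) (\b.9)) in (let c = (\d.d) in (if true then (\e.false) else (\f.false))))))
step 1: [let@0] ((\v.(let w = ((\p.(\y.((let z = 6 in (\u.6)) (y || y)))) 2) in ((\q.v) 7))) ((\r.(false || (false && true))) (let s = (((\t.(\a.t)) 6) (\b.9)) in (let c = (\d.d) in (if true then (\e.false) else (\f.false))))))
step 2: [beta@1.1.0.0] ((\v.(let w = ((\p.(\y.((let z = 6 in (\u.6)) (y || y)))) 2) in ((\q.v) 7))) ((\r.(false || (false && true))) (let s = ((\a.6) (\b.9)) in (let c = (\d.d) in (if true then (\e.false) else (\f.false))))))
step 3: [beta@1.1.0] ((\v.(let w = ((\p.(\y.((let z = 6 in (\u.6)) (y || y)))) 2) in ((\q.v) 7))) ((\r.(false || (false && true))) (let s = 6 in (let c = (\d.d) in (if true then (\e.false) else (\f.false))))))
step 4: [let@1.1] ((\v.(let w = ((\p.(\y.((let z = 6 in (\u.6)) (y || y)))) 2) in ((\q.v) 7))) ((\r.(false || (false && true))) (let c = (\d.d) in (if true then (\e.false) else (\f.false)))))
step 5: [let@1.1] ((\v.(let w = ((\p.(\y.((let z = 6 in (\u.6)) (y || y)))) 2) in ((\q.v) 7))) ((\r.(false || (false && true))) (if true then (\e.false) else (\f.false))))
step 6: [if@1.1] ((\v.(let w = ((\p.(\y.((let z = 6 in (\u.6)) (y || y)))) 2) in ((\q.v) 7))) ((\r.(false || (false && true))) (\e.false)))
step 7: [beta@1] ((\v.(let w = ((\p.(\y.((let z = 6 in (\u.6)) (y || y)))) 2) in ((\q.v) 7))) (false || (false && true)))
step 8: [delta@1.1] ((\v.(let w = ((\p.(\y.((let z = 6 in (\u.6)) (y || y)))) 2) in ((\q.v) 7))) (false || false))
step 9: [delta@1] ((\v.(let w = ((\p.(\y.((let z = 6 in (\u.6)) (y || y)))) 2) in ((\q.v) 7))) false)
step 10: [beta@root] (let w = ((\p.(\y.((let z = 6 in (\u.6)) (y || y)))) 2) in ((\q.false) 7))
step 11: [beta@0] (let w = (\y.((let z = 6 in (\u.6)) (y || y))) in ((\q.false) 7))
step 12: [let@root] ((\q.false) 7)
step 13: [beta@root] false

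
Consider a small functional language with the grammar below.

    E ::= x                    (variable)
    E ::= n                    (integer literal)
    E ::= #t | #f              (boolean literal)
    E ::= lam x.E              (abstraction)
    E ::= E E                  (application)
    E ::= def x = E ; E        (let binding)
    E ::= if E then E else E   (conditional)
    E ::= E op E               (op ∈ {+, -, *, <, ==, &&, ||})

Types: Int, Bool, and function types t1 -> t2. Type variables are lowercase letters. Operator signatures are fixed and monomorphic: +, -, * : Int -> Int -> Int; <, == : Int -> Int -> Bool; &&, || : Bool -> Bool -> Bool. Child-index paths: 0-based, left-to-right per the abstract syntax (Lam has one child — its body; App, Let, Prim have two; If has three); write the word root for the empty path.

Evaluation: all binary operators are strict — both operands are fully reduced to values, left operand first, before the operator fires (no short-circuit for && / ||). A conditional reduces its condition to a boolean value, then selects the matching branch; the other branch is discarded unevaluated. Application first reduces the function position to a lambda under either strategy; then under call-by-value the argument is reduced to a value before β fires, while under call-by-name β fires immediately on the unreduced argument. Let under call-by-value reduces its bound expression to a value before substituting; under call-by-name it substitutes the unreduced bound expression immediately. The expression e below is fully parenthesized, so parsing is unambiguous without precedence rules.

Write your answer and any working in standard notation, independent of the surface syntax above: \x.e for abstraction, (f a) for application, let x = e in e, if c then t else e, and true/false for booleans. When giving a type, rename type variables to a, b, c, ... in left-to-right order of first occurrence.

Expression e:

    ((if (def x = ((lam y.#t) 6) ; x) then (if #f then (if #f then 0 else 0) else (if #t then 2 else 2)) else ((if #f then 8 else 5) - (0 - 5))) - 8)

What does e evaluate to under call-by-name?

Working:
step 0: ((if (let x = ((\y.true) 6) in x) then (if false then (if false then 0 else 0) else (if true then 2 else 2)) else ((if false then 8 else 5) - (0 - 5))) - 8)
step 1: [let@0.0] ((if ((\y.true) 6) then (if false then (if false then 0 else 0) else (if true then 2 else 2)) else ((if false then 8 else 5) - (0 - 5))) - 8)
step 2: [beta@0.0] ((if true then (if false then (if false then 0 else 0) else (if true then 2 else 2)) else ((if false then 8 else 5) - (0 - 5))) - 8)
step 3: [if@0] ((if false then (if false then 0 else 0) else (if true then 2 else 2)) - 8)
step 4: [if@0] ((if true then 2 else 2) - 8)
step 5: [if@0] (2 - 8)
step 6: [delta@root] -6

Answer: -6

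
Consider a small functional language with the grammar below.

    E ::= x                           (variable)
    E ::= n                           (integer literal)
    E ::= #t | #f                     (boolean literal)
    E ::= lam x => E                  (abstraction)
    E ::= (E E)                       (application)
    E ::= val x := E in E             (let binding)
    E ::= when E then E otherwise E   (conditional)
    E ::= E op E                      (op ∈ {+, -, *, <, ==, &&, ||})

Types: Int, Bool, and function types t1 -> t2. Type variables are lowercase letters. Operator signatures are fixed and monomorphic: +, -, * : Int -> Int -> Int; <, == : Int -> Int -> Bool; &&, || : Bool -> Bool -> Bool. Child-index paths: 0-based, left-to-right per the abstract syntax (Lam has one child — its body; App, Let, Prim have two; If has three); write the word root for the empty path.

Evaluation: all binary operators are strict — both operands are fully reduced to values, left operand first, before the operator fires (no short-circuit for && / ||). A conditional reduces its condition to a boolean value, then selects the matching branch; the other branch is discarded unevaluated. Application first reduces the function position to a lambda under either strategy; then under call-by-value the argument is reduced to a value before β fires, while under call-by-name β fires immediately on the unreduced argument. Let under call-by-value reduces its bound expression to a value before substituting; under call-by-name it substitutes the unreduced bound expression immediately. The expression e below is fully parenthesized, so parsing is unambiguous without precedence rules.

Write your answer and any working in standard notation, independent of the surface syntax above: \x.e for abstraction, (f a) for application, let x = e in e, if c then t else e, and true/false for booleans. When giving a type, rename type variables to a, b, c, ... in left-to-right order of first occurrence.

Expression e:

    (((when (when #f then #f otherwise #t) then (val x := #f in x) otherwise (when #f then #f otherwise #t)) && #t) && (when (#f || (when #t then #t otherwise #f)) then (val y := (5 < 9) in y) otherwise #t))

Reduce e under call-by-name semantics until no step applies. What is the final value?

Working:
step 0: (((if (if false then false else true) then (let x = false in x) else (if false then false else true)) && true) && (if (false || (if true then true else false)) then (let y = (5 < 9) in y) else true))
step 1: [if@0.0.0] (((if true then (let x = false in x) else (if false then false else true)) && true) && (if (false || (if true then true else false)) then (let y = (5 < 9) in y) else true))
step 2: [if@0.0] (((let x = false in x) && true) && (if (false || (if true then true else false)) then (let y = (5 < 9) in y) else true))
step 3: [let@0.0] ((false && true) && (if (false || (if true then true else false)) then (let y = (5 < 9) in y) else true))
step 4: [delta@0] (false && (if (false || (if true then true else false)) then (let y = (5 < 9) in y) else true))
step 5: [if@1.0.1] (false && (if (false || true) then (let y = (5 < 9) in y) else true))
step 6: [delta@1.0] (false && (if true then (let y = (5 < 9) in y) else true))
step 7: [if@1] (false && (let y = (5 < 9) in y))
step 8: [let@1] (false && (5 < 9))
step 9: [delta@1] (false && true)
step 10: [delta@root] false

Answer: false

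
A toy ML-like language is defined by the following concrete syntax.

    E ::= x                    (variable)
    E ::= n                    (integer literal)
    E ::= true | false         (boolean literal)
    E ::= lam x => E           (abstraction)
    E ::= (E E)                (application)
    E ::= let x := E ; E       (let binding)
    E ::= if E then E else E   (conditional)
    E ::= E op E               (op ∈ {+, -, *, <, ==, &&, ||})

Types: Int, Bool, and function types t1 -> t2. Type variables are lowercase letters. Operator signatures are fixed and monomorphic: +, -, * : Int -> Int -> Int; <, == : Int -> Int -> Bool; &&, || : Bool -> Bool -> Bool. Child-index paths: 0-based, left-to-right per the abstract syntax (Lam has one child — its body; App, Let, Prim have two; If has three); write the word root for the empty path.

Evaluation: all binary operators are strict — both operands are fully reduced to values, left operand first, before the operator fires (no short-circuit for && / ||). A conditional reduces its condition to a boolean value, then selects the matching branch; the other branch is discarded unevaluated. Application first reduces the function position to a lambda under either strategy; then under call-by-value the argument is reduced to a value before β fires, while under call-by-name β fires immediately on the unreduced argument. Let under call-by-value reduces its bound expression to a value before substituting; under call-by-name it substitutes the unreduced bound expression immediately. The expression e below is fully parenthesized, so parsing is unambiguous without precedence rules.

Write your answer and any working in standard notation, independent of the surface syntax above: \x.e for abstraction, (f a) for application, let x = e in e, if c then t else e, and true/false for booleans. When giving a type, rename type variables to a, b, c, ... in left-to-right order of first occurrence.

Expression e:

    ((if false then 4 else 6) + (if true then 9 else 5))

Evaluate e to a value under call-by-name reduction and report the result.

Working:
step 0: ((if false then 4 else 6) + (if true then 9 else 5))
step 1: [if@0] (6 + (if true then 9 else 5))
step 2: [if@1] (6 + 9)
step 3: [delta@root] 15

Answer: 15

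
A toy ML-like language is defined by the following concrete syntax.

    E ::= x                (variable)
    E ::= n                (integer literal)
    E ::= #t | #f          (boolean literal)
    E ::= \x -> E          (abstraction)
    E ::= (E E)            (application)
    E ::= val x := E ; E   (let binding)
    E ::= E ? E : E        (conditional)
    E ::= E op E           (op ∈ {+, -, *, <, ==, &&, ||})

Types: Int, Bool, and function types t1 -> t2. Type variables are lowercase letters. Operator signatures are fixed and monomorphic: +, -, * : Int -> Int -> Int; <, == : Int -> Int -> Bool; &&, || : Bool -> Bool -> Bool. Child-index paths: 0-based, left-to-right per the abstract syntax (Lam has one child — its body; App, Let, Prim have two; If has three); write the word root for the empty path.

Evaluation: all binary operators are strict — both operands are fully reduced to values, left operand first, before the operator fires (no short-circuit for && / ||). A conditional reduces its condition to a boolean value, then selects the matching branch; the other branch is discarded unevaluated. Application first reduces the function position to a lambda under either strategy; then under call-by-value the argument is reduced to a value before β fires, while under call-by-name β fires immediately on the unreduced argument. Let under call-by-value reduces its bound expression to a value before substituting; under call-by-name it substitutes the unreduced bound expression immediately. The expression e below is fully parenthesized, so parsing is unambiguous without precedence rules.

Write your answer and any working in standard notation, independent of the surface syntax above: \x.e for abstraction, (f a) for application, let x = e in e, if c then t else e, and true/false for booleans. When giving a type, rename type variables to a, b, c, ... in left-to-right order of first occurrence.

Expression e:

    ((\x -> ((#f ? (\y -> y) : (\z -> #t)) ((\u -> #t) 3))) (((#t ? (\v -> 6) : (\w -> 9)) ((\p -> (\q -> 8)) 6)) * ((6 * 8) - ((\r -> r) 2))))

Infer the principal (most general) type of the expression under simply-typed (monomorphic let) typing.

Answer: Bool

Working:
  unify Bool ~ Bool
y : b
\y._ : b -> b
\z._ : c -> Bool
  unify b -> b ~ c -> Bool
  unify b ~ c
  unify c ~ Bool
\u._ : d -> Bool
  unify d -> Bool ~ Int -> e
  unify d ~ Int
  unify Bool ~ e
_ _ : Bool
  unify Bool -> Bool ~ Bool -> f
  unify Bool ~ Bool
  unify Bool ~ f
_ _ : Bool
\x._ : a -> Bool
  unify Bool ~ Bool
\v._ : g -> Int
\w._ : h -> Int
  unify g -> Int ~ h -> Int
  unify g ~ h
  unify Int ~ Int
\q._ : j -> Int
\p._ : i -> j -> Int
  unify i -> j -> Int ~ Int -> k
  unify i ~ Int
  unify j -> Int ~ k
_ _ : j -> Int
  unify h -> Int ~ (j -> Int) -> l
  unify h ~ j -> Int
  unify Int ~ l
_ _ : Int
  unify Int ~ Int
  unify Int ~ Int
  unify Int ~ Int
  unify Int ~ Int
r : m
\r._ : m -> m
  unify m -> m ~ Int -> n
  unify m ~ Int
  unify Int ~ n
_ _ : Int
  unify Int ~ Int
  unify Int ~ Int
  unify a -> Bool ~ Int -> o
  unify a ~ Int
  unify Bool ~ o
_ _ : Bool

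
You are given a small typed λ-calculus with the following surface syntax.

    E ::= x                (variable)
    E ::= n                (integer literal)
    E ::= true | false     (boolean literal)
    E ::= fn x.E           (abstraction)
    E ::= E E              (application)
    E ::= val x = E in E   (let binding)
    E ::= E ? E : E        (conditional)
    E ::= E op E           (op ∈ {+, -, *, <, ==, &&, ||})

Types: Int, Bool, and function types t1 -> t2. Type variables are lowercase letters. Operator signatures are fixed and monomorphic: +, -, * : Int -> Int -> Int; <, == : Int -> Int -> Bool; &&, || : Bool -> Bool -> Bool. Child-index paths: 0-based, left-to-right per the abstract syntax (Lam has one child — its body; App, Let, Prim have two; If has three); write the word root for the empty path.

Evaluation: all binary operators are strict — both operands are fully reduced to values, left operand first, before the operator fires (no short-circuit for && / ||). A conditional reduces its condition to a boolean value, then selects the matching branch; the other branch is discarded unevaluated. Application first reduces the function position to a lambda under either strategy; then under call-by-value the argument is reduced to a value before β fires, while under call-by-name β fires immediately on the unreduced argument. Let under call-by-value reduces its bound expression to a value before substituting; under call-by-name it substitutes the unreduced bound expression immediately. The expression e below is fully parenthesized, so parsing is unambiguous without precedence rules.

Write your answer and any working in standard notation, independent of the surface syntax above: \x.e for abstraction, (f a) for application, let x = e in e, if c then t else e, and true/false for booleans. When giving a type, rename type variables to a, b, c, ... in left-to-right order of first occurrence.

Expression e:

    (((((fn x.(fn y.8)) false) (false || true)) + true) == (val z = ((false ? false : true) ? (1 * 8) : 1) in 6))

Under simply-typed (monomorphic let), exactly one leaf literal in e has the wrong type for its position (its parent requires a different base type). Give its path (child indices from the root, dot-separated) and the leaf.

Working:
\y._ : b -> Int
\x._ : a -> b -> Int
  unify a -> b -> Int ~ Bool -> c
  unify a ~ Bool
  unify b -> Int ~ c
_ _ : b -> Int
  unify Bool ~ Bool
  unify Bool ~ Bool
  unify b -> Int ~ Bool -> d
  unify b ~ Bool
  unify Int ~ d
_ _ : Int
  unify Int ~ Int
  unify Bool ~ Int
  FAIL: mismatch Bool ~ Int

Answer: 0.1 : true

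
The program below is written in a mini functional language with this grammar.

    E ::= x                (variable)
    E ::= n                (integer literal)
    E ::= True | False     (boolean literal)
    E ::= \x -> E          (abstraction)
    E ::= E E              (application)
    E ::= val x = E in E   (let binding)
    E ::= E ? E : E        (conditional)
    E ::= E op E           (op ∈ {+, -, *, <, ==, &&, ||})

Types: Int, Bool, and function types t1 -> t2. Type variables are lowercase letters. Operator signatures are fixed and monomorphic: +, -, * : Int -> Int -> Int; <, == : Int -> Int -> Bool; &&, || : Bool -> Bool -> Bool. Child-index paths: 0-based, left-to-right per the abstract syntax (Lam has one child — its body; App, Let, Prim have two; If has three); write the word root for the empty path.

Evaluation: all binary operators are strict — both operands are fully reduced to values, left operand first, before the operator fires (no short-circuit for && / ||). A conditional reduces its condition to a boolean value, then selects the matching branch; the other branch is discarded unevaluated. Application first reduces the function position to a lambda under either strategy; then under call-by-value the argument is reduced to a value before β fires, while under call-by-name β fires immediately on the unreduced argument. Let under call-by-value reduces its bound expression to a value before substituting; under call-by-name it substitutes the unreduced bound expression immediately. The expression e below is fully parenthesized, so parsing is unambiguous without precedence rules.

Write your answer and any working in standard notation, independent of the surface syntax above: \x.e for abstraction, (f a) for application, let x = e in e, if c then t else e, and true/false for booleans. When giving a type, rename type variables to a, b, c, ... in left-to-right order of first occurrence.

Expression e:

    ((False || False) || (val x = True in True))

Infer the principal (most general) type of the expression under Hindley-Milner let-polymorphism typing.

Answer: Bool

Working:
  unify Bool ~ Bool
  unify Bool ~ Bool
  unify Bool ~ Bool
let x : Bool
  unify Bool ~ Bool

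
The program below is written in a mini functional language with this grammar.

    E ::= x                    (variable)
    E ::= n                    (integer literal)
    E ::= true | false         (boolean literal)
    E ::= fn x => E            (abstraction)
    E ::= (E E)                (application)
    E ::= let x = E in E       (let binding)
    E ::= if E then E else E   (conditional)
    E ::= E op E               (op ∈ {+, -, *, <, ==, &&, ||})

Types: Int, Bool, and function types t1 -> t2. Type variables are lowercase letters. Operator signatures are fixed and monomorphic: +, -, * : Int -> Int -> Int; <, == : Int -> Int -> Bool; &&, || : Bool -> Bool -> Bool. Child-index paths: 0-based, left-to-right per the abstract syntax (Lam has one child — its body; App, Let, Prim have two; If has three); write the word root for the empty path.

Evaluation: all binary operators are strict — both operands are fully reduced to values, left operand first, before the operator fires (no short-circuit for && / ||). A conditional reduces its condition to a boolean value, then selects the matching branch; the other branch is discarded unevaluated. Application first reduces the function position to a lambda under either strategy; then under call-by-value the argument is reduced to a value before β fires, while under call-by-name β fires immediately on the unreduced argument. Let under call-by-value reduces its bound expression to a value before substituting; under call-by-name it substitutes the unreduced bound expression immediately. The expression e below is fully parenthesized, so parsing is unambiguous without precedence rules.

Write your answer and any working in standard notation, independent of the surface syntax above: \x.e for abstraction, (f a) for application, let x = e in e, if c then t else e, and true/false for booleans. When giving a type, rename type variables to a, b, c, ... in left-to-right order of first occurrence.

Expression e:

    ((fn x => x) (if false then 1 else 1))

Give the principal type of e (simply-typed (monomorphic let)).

Trace:
x : a
\x._ : a -> a
  unify Bool ~ Bool
  unify Int ~ Int
  unify a -> a ~ Int -> b
  unify a ~ Int
  unify Int ~ b
_ _ : Int

Answer: Int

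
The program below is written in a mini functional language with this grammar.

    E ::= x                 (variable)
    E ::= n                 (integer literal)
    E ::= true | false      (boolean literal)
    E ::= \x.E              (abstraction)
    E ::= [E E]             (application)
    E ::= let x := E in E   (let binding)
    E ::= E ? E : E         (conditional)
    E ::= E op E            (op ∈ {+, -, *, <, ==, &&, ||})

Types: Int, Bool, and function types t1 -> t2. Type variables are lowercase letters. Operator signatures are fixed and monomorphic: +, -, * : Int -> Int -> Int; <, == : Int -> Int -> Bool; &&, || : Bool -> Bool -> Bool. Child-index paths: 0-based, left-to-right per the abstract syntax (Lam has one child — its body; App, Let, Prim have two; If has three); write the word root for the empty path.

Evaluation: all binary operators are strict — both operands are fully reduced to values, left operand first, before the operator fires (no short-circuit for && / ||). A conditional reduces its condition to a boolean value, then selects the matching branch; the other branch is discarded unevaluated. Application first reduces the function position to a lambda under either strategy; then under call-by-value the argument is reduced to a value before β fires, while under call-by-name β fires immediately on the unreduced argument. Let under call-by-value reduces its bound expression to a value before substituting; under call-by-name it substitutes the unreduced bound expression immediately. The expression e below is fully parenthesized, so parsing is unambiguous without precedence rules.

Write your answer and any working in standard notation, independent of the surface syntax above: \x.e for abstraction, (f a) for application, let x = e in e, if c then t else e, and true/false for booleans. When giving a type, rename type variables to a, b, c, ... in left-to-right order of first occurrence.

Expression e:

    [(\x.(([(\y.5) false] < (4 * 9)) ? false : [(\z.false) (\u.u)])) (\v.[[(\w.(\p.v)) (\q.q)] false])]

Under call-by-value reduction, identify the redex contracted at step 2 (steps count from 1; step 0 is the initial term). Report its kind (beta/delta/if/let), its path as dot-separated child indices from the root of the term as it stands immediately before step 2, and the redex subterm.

Working:
step 0: ((\x.(if (((\y.5) false) < (4 * 9)) then false else ((\z.false) (\u.u)))) (\v.(((\w.(\p.v)) (\q.q)) false)))
step 1: [beta@root] (if (((\y.5) false) < (4 * 9)) then false else ((\z.false) (\u.u)))
step 2: [beta@0.0] (if (5 < (4 * 9)) then false else ((\z.false) (\u.u)))

Answer: beta at 0.0 : ((\y.5) false)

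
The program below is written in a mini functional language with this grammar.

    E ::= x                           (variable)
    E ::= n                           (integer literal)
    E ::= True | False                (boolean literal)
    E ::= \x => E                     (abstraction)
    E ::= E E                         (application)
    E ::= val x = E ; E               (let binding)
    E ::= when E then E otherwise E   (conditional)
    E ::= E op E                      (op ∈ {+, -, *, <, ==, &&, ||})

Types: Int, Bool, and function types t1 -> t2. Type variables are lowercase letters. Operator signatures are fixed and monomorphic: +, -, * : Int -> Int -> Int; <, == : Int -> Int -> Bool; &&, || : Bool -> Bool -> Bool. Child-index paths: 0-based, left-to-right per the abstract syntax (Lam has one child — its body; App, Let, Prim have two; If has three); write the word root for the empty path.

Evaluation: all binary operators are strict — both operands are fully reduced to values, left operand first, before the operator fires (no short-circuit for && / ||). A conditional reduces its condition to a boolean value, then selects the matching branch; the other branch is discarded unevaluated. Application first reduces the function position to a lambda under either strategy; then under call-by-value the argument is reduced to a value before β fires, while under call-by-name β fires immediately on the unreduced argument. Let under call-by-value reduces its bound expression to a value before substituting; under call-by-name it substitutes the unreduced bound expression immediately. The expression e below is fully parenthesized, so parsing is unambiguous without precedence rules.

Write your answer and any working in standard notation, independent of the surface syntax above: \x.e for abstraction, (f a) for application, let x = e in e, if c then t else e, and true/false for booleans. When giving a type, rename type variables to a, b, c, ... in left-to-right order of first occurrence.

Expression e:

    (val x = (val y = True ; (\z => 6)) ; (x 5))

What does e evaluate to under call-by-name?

Answer: 6

Trace:
step 0: (let x = (let y = true in (\z.6)) in (x 5))
step 1: [let@root] ((let y = true in (\z.6)) 5)
step 2: [let@0] ((\z.6) 5)
step 3: [beta@root] 6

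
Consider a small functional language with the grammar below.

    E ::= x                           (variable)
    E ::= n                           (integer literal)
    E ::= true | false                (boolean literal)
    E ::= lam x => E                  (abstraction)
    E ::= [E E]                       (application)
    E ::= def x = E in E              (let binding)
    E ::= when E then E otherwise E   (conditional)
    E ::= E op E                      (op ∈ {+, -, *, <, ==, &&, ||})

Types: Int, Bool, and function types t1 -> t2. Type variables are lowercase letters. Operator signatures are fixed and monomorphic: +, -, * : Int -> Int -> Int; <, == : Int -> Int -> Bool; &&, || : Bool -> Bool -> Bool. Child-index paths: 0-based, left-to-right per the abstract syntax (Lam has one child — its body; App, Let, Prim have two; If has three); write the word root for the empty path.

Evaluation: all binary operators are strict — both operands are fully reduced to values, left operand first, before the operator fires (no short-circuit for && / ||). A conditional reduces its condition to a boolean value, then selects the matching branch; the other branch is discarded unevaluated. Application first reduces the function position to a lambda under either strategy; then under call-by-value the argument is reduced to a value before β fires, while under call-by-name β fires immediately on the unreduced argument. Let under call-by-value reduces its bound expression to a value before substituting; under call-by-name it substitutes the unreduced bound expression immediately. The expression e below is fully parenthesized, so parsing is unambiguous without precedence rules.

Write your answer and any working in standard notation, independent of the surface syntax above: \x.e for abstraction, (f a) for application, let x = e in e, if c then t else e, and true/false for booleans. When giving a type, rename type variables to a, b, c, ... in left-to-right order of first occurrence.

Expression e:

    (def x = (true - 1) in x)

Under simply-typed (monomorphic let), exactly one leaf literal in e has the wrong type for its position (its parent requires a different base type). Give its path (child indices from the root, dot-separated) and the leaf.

Trace:
  unify Bool ~ Int
  FAIL: mismatch Bool ~ Int

Answer: 0.0 : true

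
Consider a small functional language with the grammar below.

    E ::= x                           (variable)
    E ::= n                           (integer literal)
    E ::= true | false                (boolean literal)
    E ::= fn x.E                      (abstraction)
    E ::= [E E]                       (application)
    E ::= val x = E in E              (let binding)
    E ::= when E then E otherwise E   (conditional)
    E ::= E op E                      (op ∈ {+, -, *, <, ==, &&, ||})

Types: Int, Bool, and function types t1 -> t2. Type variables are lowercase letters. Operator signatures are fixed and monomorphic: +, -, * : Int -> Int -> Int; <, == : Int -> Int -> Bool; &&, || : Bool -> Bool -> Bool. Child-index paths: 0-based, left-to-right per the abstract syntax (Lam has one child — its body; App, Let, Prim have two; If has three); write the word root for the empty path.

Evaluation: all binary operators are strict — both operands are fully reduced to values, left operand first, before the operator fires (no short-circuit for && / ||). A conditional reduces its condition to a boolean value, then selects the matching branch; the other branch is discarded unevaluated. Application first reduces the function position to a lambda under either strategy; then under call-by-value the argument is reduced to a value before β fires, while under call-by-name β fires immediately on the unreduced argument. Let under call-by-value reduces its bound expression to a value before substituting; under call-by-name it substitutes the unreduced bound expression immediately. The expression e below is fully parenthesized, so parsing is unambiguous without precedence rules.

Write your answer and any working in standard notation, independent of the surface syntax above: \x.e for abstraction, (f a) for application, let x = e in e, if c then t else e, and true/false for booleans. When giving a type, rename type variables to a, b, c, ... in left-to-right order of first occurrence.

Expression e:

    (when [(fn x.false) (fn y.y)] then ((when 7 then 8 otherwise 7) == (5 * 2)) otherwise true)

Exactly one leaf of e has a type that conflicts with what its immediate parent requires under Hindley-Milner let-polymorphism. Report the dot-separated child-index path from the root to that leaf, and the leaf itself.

Working:
\x._ : a -> Bool
y : b
\y._ : b -> b
  unify a -> Bool ~ (b -> b) -> c
  unify a ~ b -> b
  unify Bool ~ c
_ _ : Bool
  unify Bool ~ Bool
  unify Int ~ Bool
  FAIL: mismatch Int ~ Bool

Answer: 1.0.0 : 7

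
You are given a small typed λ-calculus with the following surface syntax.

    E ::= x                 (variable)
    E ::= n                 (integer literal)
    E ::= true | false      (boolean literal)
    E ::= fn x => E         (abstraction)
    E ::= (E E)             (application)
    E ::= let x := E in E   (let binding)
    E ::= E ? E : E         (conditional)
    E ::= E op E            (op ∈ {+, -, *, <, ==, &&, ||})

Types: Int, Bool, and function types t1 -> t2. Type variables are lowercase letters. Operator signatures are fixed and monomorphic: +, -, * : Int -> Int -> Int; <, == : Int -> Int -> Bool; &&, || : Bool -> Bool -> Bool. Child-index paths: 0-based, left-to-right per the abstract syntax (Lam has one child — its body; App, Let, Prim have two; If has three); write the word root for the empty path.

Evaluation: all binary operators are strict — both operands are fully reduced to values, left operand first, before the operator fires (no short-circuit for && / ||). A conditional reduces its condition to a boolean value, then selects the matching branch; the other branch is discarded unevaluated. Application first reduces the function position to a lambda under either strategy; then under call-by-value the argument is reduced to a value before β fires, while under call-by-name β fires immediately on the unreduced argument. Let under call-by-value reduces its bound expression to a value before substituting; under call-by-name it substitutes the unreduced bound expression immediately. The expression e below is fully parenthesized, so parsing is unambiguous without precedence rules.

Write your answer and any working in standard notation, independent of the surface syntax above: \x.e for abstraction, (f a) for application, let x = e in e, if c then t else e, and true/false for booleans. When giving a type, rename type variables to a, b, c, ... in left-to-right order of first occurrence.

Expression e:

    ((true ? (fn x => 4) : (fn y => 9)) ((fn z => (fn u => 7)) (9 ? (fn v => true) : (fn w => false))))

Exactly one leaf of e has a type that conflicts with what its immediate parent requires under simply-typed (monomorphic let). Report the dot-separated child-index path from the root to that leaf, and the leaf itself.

Answer: 1.1.0 : 9

Derivation:
  unify Bool ~ Bool
\x._ : a -> Int
\y._ : b -> Int
  unify a -> Int ~ b -> Int
  unify a ~ b
  unify Int ~ Int
\u._ : d -> Int
\z._ : c -> d -> Int
  unify Int ~ Bool
  FAIL: mismatch Int ~ Bool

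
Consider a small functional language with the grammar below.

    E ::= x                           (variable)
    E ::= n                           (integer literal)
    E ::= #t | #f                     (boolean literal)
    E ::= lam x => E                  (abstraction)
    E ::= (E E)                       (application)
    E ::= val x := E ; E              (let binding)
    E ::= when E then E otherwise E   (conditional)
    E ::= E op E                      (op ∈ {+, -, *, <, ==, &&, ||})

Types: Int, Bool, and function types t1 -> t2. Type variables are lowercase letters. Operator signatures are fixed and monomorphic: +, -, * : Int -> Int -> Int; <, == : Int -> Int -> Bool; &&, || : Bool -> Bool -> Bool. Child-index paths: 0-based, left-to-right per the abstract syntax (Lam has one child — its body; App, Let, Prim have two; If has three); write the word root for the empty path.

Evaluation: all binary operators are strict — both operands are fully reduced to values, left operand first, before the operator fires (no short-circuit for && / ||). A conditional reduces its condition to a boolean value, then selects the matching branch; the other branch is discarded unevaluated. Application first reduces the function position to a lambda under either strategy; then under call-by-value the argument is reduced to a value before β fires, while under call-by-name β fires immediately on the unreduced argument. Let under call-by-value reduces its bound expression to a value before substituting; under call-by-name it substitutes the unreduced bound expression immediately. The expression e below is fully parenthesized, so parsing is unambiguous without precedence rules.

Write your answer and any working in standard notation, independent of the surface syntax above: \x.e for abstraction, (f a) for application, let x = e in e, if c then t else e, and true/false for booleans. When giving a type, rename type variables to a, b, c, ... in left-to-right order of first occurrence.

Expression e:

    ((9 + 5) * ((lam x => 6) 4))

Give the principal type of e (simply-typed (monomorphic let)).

Working:
  unify Int ~ Int
  unify Int ~ Int
  unify Int ~ Int
\x._ : a -> Int
  unify a -> Int ~ Int -> b
  unify a ~ Int
  unify Int ~ b
_ _ : Int
  unify Int ~ Int

Answer: Int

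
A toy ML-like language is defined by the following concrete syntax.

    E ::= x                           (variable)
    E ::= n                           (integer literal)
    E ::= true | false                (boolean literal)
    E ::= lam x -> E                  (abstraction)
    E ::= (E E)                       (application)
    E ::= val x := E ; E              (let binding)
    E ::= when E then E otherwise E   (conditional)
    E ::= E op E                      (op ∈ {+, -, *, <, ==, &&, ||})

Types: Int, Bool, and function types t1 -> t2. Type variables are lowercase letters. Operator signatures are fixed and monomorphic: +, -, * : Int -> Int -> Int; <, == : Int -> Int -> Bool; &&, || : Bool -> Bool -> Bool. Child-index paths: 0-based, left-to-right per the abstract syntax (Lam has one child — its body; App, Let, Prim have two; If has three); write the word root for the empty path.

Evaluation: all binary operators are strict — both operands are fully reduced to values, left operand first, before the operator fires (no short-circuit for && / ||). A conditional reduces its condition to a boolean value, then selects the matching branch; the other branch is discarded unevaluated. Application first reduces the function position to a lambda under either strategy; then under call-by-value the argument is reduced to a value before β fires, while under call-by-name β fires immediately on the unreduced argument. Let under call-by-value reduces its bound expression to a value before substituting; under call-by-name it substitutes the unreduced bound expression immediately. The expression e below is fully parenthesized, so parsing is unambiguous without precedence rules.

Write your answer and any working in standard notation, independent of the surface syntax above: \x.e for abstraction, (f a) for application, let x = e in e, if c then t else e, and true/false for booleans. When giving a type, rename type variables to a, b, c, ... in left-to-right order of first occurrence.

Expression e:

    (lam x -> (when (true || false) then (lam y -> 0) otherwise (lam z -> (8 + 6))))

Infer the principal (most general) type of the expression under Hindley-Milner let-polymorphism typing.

Trace:
  unify Bool ~ Bool
  unify Bool ~ Bool
  unify Bool ~ Bool
\y._ : b -> Int
  unify Int ~ Int
  unify Int ~ Int
\z._ : c -> Int
  unify b -> Int ~ c -> Int
  unify b ~ c
  unify Int ~ Int
\x._ : a -> c -> Int

Answer: a -> b -> Int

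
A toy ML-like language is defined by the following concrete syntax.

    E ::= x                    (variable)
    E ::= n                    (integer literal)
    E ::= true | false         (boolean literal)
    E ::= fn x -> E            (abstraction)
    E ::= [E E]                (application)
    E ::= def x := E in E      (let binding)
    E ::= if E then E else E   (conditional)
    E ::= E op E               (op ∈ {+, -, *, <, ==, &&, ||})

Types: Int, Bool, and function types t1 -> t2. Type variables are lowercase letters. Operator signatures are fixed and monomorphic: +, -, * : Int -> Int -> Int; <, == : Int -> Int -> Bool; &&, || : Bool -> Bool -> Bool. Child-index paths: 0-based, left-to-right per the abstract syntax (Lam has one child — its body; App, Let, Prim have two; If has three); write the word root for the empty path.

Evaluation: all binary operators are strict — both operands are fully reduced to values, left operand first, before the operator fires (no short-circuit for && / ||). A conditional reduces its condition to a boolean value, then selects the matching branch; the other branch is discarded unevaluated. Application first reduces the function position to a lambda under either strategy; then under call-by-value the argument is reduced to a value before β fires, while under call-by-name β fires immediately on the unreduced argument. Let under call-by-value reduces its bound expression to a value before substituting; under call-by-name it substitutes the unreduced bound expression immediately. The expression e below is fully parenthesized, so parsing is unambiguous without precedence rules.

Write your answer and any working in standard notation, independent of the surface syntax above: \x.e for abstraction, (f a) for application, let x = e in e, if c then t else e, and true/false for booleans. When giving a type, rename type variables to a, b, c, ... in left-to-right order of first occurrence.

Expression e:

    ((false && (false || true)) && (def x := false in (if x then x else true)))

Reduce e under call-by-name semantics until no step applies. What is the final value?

Answer: false

Derivation:
step 0: ((false && (false || true)) && (let x = false in (if x then x else true)))
step 1: [delta@0.1] ((false && true) && (let x = false in (if x then x else true)))
step 2: [delta@0] (false && (let x = false in (if x then x else true)))
step 3: [let@1] (false && (if false then false else true))
step 4: [if@1] (false && true)
step 5: [delta@root] false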